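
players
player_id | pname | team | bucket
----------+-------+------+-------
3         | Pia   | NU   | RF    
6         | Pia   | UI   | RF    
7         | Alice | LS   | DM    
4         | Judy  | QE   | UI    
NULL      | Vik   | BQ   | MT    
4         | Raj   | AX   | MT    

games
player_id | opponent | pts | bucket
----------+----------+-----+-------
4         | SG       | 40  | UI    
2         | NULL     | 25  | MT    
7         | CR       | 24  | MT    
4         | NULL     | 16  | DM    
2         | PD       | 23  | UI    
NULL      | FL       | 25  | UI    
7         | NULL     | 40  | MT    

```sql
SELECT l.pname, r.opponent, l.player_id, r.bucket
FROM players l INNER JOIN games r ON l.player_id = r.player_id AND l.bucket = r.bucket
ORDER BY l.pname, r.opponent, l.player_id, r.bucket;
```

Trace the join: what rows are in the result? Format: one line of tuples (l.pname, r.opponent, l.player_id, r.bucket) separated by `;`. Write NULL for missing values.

(Judy, SG, 4, UI)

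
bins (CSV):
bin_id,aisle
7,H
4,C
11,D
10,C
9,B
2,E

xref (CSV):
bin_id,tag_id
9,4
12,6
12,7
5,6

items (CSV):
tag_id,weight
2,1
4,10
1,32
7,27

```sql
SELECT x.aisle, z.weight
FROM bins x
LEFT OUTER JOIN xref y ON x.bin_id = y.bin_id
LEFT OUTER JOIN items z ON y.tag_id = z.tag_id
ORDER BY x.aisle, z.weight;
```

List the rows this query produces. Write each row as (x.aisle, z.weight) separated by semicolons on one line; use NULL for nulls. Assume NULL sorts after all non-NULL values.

(B, 10); (C, NULL); (C, NULL); (D, NULL); (E, NULL); (H, NULL)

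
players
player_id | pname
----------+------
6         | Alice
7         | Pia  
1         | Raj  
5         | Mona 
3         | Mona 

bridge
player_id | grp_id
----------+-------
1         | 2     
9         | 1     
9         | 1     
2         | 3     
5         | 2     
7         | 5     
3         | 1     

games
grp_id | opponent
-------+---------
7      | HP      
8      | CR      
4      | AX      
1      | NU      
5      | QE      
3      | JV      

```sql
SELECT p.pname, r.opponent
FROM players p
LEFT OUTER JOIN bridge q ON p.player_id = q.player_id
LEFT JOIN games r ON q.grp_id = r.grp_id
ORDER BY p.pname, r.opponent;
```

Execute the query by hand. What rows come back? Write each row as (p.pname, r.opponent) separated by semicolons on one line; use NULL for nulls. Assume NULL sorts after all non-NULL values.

Joins associate left-to-right: players LEFT JOIN bridge on player_id gives 5 intermediate row(s).
Then LEFT JOIN `games r` on grp_id: each of those 5 rows is kept; rows whose q.grp_id has no match in r get NULL for r's columns.

(Alice, NULL); (Mona, NU); (Mona, NULL); (Pia, QE); (Raj, NULL)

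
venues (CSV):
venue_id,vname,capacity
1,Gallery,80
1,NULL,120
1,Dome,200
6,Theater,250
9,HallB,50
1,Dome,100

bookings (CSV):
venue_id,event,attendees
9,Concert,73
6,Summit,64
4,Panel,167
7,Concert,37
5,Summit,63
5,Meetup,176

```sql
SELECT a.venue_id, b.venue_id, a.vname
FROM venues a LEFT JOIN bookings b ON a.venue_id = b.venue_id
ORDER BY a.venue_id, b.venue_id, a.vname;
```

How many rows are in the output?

LEFT JOIN keeps every row from `venues`; unmatched rows get NULL for `bookings`'s columns.
Matching on a.venue_id = b.venue_id.
Matched pairs: 2; unmatched a rows kept: 4.
Total: 2 matched + 4 padded = 6 rows.

6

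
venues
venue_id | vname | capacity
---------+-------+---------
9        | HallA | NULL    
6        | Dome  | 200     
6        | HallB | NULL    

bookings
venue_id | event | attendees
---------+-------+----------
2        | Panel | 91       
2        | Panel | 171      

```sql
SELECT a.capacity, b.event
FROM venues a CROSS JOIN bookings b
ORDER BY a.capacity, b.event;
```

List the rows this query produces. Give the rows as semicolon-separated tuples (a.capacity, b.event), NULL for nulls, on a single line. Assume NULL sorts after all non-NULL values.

(200, Panel); (200, Panel); (NULL, Panel); (NULL, Panel); (NULL, Panel); (NULL, Panel)

CROSS JOIN pairs every row of `venues` with every row of `bookings`: 3 × 2 = 6 rows.
After projecting and ordering:
a.capacity | b.event
200 | Panel
200 | Panel
NULL | Panel
NULL | Panel
NULL | Panel
NULL | Panel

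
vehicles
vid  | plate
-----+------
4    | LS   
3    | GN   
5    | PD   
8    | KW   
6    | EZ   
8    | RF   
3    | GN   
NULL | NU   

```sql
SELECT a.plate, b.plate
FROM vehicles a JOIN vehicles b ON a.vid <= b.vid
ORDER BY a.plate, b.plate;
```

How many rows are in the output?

30

INNER JOIN keeps only pairs where the ON condition holds.
Matching on a.vid <= b.vid. A NULL in a compared column never satisfies the condition.
- a row (vid=4): matches 5 b row(s) → 5 output row(s).
- a row (vid=3): matches 7 b row(s) → 7 output row(s).
- a row (vid=5): matches 4 b row(s) → 4 output row(s).
- a row (vid=8): matches 2 b row(s) → 2 output row(s).
- a row (vid=6): matches 3 b row(s) → 3 output row(s).
- a row (vid=8): matches 2 b row(s) → 2 output row(s).
- a row (vid=3): matches 7 b row(s) → 7 output row(s).
- a row (vid=NULL): no match → dropped.
Total: 30 rows.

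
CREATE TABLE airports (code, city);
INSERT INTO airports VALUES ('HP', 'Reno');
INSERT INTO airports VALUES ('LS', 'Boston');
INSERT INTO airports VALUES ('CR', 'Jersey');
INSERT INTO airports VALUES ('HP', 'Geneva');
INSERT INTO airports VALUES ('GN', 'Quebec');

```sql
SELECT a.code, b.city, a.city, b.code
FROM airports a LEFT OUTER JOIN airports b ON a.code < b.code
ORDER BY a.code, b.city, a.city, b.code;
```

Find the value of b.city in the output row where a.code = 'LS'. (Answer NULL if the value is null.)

NULL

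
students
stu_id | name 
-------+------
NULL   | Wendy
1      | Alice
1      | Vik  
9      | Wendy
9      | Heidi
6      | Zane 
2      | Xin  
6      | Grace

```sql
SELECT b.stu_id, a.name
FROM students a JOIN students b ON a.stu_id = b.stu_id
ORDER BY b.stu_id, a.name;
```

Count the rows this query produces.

13

INNER JOIN keeps only pairs where the ON condition holds.
Matching on a.stu_id = b.stu_id. A NULL in a compared column never satisfies the condition.
- a (stu_id=NULL) has no partner → excluded.
- a (stu_id=1) pairs with 2 row(s) of b.
- a (stu_id=1) pairs with 2 row(s) of b.
- a (stu_id=9) pairs with 2 row(s) of b.
- a (stu_id=9) pairs with 2 row(s) of b.
- a (stu_id=6) pairs with 2 row(s) of b.
- a (stu_id=2) pairs with 1 row(s) of b.
- a (stu_id=6) pairs with 2 row(s) of b.
Total: 13 rows.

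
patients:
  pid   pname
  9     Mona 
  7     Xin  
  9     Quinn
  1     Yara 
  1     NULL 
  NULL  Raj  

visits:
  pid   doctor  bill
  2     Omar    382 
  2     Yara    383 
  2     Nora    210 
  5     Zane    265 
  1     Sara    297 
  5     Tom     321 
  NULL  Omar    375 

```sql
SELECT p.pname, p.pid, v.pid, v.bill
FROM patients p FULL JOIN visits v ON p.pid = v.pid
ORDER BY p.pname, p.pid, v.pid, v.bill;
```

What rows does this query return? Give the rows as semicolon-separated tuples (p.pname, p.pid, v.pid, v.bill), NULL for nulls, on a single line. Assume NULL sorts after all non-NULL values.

(Mona, 9, NULL, NULL); (Quinn, 9, NULL, NULL); (Raj, NULL, NULL, NULL); (Xin, 7, NULL, NULL); (Yara, 1, 1, 297); (NULL, 1, 1, 297); (NULL, NULL, 2, 210); (NULL, NULL, 2, 382); (NULL, NULL, 2, 383); (NULL, NULL, 5, 265); (NULL, NULL, 5, 321); (NULL, NULL, NULL, 375)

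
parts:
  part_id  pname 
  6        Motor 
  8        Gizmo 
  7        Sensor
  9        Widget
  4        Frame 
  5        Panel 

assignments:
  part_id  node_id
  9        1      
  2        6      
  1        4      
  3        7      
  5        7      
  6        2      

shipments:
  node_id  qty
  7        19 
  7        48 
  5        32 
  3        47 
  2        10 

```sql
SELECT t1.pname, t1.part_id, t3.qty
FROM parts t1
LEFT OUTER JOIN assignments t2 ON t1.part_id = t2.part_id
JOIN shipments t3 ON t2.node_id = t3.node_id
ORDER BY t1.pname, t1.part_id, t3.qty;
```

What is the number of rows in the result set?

3

Evaluate left to right. First `parts t1 LEFT JOIN assignments t2` on part_id: 6 row(s).
Then INNER JOIN `shipments t3` on node_id: keep only rows whose t2.node_id appears in t3.
Result: 3 row(s).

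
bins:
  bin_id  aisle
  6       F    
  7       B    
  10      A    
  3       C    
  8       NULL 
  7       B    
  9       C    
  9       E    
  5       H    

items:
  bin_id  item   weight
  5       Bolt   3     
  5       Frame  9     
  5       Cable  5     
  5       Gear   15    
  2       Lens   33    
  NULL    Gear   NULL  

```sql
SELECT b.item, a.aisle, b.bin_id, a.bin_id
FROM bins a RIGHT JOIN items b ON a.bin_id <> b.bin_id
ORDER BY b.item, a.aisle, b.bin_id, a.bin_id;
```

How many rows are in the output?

RIGHT JOIN keeps every row from `items`; unmatched rows get NULL for `bins`'s columns.
Matching on a.bin_id <> b.bin_id. A NULL in a compared column never satisfies the condition.
Matched pairs: 41; unmatched b rows kept: 1.
Total: 41 matched + 1 padded = 42 rows.

42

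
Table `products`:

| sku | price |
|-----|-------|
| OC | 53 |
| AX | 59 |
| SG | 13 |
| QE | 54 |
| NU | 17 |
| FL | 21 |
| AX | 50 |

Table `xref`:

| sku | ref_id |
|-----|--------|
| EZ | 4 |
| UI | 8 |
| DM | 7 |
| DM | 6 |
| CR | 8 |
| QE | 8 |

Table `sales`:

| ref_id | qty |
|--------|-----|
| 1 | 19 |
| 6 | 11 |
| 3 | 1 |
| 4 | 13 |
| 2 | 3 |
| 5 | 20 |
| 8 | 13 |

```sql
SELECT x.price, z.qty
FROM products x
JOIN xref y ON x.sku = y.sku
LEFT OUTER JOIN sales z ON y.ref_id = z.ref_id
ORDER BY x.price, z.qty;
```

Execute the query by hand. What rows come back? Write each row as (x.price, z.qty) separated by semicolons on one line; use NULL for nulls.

(54, 13)

Joins associate left-to-right: products INNER JOIN xref on sku gives 1 intermediate row(s).
Then LEFT JOIN `sales z` on ref_id: each of those 1 rows is kept; rows whose y.ref_id has no match in z get NULL for z's columns.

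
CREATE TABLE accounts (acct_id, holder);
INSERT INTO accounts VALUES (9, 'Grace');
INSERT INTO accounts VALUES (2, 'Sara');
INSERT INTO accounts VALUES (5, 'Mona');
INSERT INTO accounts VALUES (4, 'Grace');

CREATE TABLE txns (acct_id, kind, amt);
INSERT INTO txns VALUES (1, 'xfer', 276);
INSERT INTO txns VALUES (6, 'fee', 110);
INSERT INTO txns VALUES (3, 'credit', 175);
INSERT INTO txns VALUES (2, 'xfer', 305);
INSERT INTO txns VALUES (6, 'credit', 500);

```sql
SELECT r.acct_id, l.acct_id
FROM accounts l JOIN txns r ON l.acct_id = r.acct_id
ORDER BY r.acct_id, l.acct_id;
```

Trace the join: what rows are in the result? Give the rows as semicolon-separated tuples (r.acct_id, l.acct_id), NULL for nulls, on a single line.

(2, 2)

INNER JOIN keeps only pairs where the ON condition holds.
Matching on l.acct_id = r.acct_id.
- l row (acct_id=9): no match → dropped.
- l row (acct_id=2): matches 1 r row(s) → 1 output row(s).
- l row (acct_id=5): no match → dropped.
- l row (acct_id=4): no match → dropped.
After projecting and ordering:
r.acct_id | l.acct_id
2 | 2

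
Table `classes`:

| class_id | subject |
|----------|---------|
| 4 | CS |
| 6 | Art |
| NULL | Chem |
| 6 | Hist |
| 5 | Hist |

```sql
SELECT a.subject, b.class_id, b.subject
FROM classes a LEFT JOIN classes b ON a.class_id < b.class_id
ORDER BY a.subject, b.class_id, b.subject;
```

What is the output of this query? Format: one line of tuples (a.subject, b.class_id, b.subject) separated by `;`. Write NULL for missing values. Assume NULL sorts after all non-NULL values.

LEFT JOIN keeps every row from `classes a`; unmatched rows get NULL for `classes b`'s columns.
Matching on a.class_id < b.class_id. A NULL in a compared column never satisfies the condition.
- a row (class_id=4): matches 3 b row(s) → 3 output row(s).
- a row (class_id=6): no match → kept, b columns NULL.
- a row (class_id=NULL): no match → kept, b columns NULL.
- a row (class_id=6): no match → kept, b columns NULL.
- a row (class_id=5): matches 2 b row(s) → 2 output row(s).
After projecting and ordering:
a.subject | b.class_id | b.subject
Art | NULL | NULL
CS | 5 | Hist
CS | 6 | Art
CS | 6 | Hist
Chem | NULL | NULL
Hist | 6 | Art
Hist | 6 | Hist
Hist | NULL | NULL

(Art, NULL, NULL); (CS, 5, Hist); (CS, 6, Art); (CS, 6, Hist); (Chem, NULL, NULL); (Hist, 6, Art); (Hist, 6, Hist); (Hist, NULL, NULL)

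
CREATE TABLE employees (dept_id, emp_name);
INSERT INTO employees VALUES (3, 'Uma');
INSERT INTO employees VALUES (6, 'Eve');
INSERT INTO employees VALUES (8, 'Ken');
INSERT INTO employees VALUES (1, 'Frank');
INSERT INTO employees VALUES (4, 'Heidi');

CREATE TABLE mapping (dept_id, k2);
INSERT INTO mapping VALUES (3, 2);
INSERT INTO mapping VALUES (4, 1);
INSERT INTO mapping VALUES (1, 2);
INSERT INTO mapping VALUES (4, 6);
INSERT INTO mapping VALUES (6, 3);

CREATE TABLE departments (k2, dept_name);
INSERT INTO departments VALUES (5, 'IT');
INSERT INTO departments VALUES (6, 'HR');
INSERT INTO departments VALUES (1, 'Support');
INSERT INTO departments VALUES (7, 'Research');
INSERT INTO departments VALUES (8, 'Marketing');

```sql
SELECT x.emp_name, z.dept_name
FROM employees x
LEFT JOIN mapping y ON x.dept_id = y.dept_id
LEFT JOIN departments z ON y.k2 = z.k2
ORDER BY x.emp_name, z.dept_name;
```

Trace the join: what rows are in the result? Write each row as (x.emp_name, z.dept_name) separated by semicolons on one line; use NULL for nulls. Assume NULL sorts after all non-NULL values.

Joins associate left-to-right: employees LEFT JOIN mapping on dept_id gives 6 intermediate row(s).
Then LEFT JOIN `departments z` on k2: each of those 6 rows is kept; rows whose y.k2 has no match in z get NULL for z's columns.

(Eve, NULL); (Frank, NULL); (Heidi, HR); (Heidi, Support); (Ken, NULL); (Uma, NULL)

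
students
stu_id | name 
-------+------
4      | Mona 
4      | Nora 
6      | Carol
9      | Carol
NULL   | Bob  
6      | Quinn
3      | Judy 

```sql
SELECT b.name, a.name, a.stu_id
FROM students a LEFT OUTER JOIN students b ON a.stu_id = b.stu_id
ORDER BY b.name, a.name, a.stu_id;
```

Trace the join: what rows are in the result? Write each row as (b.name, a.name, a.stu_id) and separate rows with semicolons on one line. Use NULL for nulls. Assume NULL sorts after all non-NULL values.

LEFT JOIN keeps every row from `students a`; unmatched rows get NULL for `students b`'s columns.
Matching on a.stu_id = b.stu_id. A NULL in a compared column never satisfies the condition.
- a (stu_id=4) pairs with 2 row(s) of b.
- a (stu_id=4) pairs with 2 row(s) of b.
- a (stu_id=6) pairs with 2 row(s) of b.
- a (stu_id=9) pairs with 1 row(s) of b.
- a (stu_id=NULL) has no partner → padded with NULL.
- a (stu_id=6) pairs with 2 row(s) of b.
- a (stu_id=3) pairs with 1 row(s) of b.

(Carol, Carol, 6); (Carol, Carol, 9); (Carol, Quinn, 6); (Judy, Judy, 3); (Mona, Mona, 4); (Mona, Nora, 4); (Nora, Mona, 4); (Nora, Nora, 4); (Quinn, Carol, 6); (Quinn, Quinn, 6); (NULL, Bob, NULL)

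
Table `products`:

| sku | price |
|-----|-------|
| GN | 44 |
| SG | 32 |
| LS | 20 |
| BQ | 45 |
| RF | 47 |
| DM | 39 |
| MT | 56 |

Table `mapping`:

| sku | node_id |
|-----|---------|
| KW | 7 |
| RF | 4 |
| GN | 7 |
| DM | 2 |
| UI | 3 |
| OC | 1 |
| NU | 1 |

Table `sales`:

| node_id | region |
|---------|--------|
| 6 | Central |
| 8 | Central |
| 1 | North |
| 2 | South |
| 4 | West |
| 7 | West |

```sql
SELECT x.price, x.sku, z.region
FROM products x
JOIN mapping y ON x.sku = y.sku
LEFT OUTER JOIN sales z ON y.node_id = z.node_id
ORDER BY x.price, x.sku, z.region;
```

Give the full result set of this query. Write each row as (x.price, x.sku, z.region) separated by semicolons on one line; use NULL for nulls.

(39, DM, South); (44, GN, West); (47, RF, West)

Step 1 — x INNER JOIN y on sku → 3 row(s).
Then LEFT JOIN `sales z` on node_id: each of those 3 rows is kept; rows whose y.node_id has no match in z get NULL for z's columns.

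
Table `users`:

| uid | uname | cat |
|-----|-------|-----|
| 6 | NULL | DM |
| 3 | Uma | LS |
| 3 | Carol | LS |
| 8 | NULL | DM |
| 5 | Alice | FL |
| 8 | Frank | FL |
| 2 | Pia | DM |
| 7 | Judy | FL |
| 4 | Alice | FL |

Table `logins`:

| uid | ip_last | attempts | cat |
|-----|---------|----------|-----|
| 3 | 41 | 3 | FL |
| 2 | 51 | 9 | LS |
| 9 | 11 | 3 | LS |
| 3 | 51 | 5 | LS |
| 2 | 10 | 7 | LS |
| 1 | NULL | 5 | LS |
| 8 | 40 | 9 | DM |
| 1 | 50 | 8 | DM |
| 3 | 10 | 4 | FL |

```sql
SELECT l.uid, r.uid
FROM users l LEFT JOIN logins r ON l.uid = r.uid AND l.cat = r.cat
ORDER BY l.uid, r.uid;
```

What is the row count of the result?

9

LEFT JOIN keeps every row from `users`; unmatched rows get NULL for `logins`'s columns.
Matching on l.uid = r.uid AND l.cat = r.cat.
Matched pairs: 3; unmatched l rows kept: 6.
Total: 3 matched + 6 padded = 9 rows.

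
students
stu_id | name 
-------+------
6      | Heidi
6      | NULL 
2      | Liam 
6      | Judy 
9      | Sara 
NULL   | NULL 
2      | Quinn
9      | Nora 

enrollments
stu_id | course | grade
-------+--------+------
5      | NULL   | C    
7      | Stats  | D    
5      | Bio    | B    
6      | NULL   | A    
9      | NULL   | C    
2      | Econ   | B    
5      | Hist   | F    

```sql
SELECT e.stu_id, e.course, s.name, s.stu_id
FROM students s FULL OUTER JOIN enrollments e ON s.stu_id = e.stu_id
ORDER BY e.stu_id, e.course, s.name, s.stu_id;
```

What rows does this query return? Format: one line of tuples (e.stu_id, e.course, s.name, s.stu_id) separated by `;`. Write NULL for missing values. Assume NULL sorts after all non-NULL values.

(2, Econ, Liam, 2); (2, Econ, Quinn, 2); (5, Bio, NULL, NULL); (5, Hist, NULL, NULL); (5, NULL, NULL, NULL); (6, NULL, Heidi, 6); (6, NULL, Judy, 6); (6, NULL, NULL, 6); (7, Stats, NULL, NULL); (9, NULL, Nora, 9); (9, NULL, Sara, 9); (NULL, NULL, NULL, NULL)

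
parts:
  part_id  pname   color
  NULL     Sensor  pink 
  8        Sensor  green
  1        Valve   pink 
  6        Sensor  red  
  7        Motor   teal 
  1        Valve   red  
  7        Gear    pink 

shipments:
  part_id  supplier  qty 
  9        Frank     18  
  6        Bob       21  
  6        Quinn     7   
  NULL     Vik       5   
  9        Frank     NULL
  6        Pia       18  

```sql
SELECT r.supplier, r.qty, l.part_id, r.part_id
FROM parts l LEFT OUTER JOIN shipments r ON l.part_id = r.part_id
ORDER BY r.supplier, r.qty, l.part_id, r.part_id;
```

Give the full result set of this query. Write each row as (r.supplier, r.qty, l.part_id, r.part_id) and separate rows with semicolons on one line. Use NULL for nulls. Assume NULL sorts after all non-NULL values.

LEFT JOIN keeps every row from `parts`; unmatched rows get NULL for `shipments`'s columns.
Matching on l.part_id = r.part_id. A NULL in a compared column never satisfies the condition.
Matched pairs: 3; unmatched l rows kept: 6.

(Bob, 21, 6, 6); (Pia, 18, 6, 6); (Quinn, 7, 6, 6); (NULL, NULL, 1, NULL); (NULL, NULL, 1, NULL); (NULL, NULL, 7, NULL); (NULL, NULL, 7, NULL); (NULL, NULL, 8, NULL); (NULL, NULL, NULL, NULL)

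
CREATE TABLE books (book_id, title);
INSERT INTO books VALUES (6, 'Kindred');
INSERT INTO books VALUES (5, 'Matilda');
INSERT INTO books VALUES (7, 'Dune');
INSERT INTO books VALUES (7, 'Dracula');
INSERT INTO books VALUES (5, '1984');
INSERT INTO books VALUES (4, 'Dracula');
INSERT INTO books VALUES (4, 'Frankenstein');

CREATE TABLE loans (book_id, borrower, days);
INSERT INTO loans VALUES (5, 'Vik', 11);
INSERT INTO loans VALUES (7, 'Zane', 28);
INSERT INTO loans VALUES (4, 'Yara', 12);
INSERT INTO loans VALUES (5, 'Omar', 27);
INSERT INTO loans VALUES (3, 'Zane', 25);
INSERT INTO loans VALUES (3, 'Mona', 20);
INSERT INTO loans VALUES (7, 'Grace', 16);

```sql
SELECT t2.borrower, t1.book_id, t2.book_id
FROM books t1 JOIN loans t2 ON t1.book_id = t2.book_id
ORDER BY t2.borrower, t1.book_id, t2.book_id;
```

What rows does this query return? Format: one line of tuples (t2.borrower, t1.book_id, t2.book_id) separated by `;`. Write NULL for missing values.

INNER JOIN keeps only pairs where the ON condition holds.
Matching on t1.book_id = t2.book_id.
- t1 row (book_id=6): no match → dropped.
- t1 row (book_id=5): matches 2 t2 row(s) → 2 output row(s).
- t1 row (book_id=7): matches 2 t2 row(s) → 2 output row(s).
- t1 row (book_id=7): matches 2 t2 row(s) → 2 output row(s).
- t1 row (book_id=5): matches 2 t2 row(s) → 2 output row(s).
- t1 row (book_id=4): matches 1 t2 row(s) → 1 output row(s).
- t1 row (book_id=4): matches 1 t2 row(s) → 1 output row(s).
After projecting and ordering:
t2.borrower | t1.book_id | t2.book_id
Grace | 7 | 7
Grace | 7 | 7
Omar | 5 | 5
Omar | 5 | 5
Vik | 5 | 5
Vik | 5 | 5
Yara | 4 | 4
Yara | 4 | 4
Zane | 7 | 7
Zane | 7 | 7

(Grace, 7, 7); (Grace, 7, 7); (Omar, 5, 5); (Omar, 5, 5); (Vik, 5, 5); (Vik, 5, 5); (Yara, 4, 4); (Yara, 4, 4); (Zane, 7, 7); (Zane, 7, 7)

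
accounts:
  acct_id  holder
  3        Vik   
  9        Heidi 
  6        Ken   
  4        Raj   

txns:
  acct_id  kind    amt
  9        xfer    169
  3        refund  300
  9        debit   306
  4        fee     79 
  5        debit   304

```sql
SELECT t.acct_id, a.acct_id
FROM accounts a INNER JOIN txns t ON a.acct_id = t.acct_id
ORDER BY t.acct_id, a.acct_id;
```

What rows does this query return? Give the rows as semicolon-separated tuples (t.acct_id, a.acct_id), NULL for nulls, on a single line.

(3, 3); (4, 4); (9, 9); (9, 9)

INNER JOIN keeps only pairs where the ON condition holds.
Matching on a.acct_id = t.acct_id.
Matched pairs: 4.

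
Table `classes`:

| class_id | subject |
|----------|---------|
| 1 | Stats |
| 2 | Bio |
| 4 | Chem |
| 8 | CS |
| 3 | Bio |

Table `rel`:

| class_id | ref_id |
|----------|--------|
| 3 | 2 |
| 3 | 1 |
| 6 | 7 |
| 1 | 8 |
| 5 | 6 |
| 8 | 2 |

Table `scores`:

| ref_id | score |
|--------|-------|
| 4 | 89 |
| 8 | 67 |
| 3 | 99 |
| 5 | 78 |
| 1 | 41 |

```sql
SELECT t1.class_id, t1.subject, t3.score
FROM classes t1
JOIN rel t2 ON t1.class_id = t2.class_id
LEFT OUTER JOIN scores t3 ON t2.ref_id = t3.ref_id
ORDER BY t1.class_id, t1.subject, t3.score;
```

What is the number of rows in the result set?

4

Joins associate left-to-right: classes INNER JOIN rel on class_id gives 4 intermediate row(s).
Then LEFT JOIN `scores t3` on ref_id: each of those 4 rows is kept; rows whose t2.ref_id has no match in t3 get NULL for t3's columns.
Result: 4 row(s).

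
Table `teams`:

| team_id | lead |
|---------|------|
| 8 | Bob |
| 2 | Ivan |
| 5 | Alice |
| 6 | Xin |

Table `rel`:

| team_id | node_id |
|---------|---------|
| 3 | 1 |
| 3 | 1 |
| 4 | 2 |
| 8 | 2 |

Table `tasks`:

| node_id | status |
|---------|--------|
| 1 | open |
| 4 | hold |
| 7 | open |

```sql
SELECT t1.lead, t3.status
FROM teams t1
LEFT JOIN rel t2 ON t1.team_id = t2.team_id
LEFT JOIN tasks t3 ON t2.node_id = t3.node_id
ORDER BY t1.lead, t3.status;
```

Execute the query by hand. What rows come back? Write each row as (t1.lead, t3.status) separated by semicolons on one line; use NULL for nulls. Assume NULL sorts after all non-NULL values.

Joins associate left-to-right: teams LEFT JOIN rel on team_id gives 4 intermediate row(s).
Then LEFT JOIN `tasks t3` on node_id: each of those 4 rows is kept; rows whose t2.node_id has no match in t3 get NULL for t3's columns.

(Alice, NULL); (Bob, NULL); (Ivan, NULL); (Xin, NULL)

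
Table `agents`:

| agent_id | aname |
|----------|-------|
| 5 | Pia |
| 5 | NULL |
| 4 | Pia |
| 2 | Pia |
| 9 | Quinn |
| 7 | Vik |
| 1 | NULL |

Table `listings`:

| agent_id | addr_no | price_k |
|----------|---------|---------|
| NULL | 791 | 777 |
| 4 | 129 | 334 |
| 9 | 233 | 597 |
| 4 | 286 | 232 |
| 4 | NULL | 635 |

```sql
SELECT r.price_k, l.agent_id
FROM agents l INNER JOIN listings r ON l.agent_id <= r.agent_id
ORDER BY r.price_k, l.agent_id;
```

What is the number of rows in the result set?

16

INNER JOIN keeps only pairs where the ON condition holds.
Matching on l.agent_id <= r.agent_id. A NULL in a compared column never satisfies the condition.
- l (agent_id=5) pairs with 1 row(s) of r.
- l (agent_id=5) pairs with 1 row(s) of r.
- l (agent_id=4) pairs with 4 row(s) of r.
- l (agent_id=2) pairs with 4 row(s) of r.
- l (agent_id=9) pairs with 1 row(s) of r.
- l (agent_id=7) pairs with 1 row(s) of r.
- l (agent_id=1) pairs with 4 row(s) of r.
Total: 16 rows.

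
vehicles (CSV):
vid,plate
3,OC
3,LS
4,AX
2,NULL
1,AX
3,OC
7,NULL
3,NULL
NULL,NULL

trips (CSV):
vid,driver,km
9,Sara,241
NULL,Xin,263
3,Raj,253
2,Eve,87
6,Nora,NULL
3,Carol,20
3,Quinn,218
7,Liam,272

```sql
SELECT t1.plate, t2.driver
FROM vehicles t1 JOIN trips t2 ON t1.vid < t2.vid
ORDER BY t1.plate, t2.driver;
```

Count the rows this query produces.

INNER JOIN keeps only pairs where the ON condition holds.
Matching on t1.vid < t2.vid. A NULL in a compared column never satisfies the condition.
Matched pairs: 29.
Total: 29 rows.

29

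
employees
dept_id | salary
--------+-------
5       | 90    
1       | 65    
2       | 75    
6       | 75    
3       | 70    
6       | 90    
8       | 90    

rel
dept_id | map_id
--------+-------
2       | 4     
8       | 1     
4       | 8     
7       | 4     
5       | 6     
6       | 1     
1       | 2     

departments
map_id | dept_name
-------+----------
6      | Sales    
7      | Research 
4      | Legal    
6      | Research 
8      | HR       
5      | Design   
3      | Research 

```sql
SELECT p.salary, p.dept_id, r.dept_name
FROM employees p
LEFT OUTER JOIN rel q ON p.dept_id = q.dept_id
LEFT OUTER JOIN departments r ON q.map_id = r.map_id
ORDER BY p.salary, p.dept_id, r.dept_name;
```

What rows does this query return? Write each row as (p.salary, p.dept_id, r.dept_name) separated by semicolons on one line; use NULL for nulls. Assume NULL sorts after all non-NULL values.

Joins associate left-to-right: employees LEFT JOIN rel on dept_id gives 7 intermediate row(s).
Then LEFT JOIN `departments r` on map_id: each of those 7 rows is kept; rows whose q.map_id has no match in r get NULL for r's columns.

(65, 1, NULL); (70, 3, NULL); (75, 2, Legal); (75, 6, NULL); (90, 5, Research); (90, 5, Sales); (90, 6, NULL); (90, 8, NULL)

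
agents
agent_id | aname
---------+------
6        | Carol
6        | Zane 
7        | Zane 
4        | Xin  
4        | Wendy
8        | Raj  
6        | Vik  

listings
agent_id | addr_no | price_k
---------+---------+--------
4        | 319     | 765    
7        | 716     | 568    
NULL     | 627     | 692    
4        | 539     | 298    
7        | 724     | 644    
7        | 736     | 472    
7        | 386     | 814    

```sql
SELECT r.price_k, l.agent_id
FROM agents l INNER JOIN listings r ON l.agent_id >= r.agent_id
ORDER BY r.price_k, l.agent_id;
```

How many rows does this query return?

INNER JOIN keeps only pairs where the ON condition holds.
Matching on l.agent_id >= r.agent_id. A NULL in a compared column never satisfies the condition.
Matched pairs: 22.
Total: 22 rows.

22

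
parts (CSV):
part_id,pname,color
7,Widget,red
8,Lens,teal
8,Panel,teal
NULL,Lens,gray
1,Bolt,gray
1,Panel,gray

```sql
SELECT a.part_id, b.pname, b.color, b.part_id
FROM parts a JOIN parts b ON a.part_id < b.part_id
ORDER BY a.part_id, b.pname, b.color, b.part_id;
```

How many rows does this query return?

INNER JOIN keeps only pairs where the ON condition holds.
Matching on a.part_id < b.part_id. A NULL in a compared column never satisfies the condition.
Matched pairs: 8.
Total: 8 rows.

8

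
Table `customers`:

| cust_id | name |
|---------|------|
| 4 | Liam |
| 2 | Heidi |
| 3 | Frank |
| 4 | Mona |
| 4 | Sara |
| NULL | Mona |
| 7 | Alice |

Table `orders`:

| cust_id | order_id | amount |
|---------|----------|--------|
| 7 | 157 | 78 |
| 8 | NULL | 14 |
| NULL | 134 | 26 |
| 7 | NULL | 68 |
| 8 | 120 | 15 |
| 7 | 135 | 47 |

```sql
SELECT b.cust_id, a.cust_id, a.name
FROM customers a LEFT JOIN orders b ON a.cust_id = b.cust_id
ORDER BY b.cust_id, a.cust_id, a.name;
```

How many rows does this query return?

LEFT JOIN keeps every row from `customers`; unmatched rows get NULL for `orders`'s columns.
Matching on a.cust_id = b.cust_id. A NULL in a compared column never satisfies the condition.
- a (cust_id=4) has no partner → padded with NULL.
- a (cust_id=2) has no partner → padded with NULL.
- a (cust_id=3) has no partner → padded with NULL.
- a (cust_id=4) has no partner → padded with NULL.
- a (cust_id=4) has no partner → padded with NULL.
- a (cust_id=NULL) has no partner → padded with NULL.
- a (cust_id=7) pairs with 3 row(s) of b.
Total: 3 matched + 6 padded = 9 rows.

9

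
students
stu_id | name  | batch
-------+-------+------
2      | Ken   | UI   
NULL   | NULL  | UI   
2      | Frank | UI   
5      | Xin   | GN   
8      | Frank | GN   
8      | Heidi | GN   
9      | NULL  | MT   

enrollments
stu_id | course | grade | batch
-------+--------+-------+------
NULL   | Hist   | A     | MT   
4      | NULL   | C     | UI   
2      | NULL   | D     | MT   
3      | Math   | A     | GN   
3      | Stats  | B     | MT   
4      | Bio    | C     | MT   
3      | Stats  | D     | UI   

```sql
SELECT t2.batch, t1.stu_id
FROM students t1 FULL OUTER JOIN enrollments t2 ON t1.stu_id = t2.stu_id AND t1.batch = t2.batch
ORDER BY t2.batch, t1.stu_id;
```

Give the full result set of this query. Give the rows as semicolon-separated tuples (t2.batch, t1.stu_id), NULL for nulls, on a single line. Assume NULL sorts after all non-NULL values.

(GN, NULL); (MT, NULL); (MT, NULL); (MT, NULL); (MT, NULL); (UI, NULL); (UI, NULL); (NULL, 2); (NULL, 2); (NULL, 5); (NULL, 8); (NULL, 8); (NULL, 9); (NULL, NULL)

FULL OUTER JOIN keeps every row from both sides; unmatched rows get NULL for the other side's columns.
Matching on t1.stu_id = t2.stu_id AND t1.batch = t2.batch. A NULL in a compared column never satisfies the condition.
- t1 (stu_id=2, batch=UI) has no partner → padded with NULL.
- t1 (stu_id=NULL, batch=UI) has no partner → padded with NULL.
- t1 (stu_id=2, batch=UI) has no partner → padded with NULL.
- t1 (stu_id=5, batch=GN) has no partner → padded with NULL.
- t1 (stu_id=8, batch=GN) has no partner → padded with NULL.
- t1 (stu_id=8, batch=GN) has no partner → padded with NULL.
- t1 (stu_id=9, batch=MT) has no partner → padded with NULL.
- plus 7 unmatched t2 row(s), each kept with NULL t1 columns.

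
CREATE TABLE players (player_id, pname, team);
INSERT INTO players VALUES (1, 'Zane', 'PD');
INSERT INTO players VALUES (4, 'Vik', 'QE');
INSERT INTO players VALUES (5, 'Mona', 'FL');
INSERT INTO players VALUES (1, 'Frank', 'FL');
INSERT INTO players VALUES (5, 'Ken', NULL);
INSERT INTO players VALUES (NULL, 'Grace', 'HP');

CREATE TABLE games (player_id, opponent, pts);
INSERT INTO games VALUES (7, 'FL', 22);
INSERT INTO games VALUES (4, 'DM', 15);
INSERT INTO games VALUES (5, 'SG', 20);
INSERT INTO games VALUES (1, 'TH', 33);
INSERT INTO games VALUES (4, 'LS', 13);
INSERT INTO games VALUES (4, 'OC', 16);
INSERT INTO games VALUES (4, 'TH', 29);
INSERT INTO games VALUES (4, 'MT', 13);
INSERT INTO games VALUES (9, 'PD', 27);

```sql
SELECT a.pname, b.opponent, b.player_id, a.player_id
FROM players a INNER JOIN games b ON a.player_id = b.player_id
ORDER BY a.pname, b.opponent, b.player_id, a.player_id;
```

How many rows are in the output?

9

INNER JOIN keeps only pairs where the ON condition holds.
Matching on a.player_id = b.player_id. A NULL in a compared column never satisfies the condition.
Matched pairs: 9.
Total: 9 rows.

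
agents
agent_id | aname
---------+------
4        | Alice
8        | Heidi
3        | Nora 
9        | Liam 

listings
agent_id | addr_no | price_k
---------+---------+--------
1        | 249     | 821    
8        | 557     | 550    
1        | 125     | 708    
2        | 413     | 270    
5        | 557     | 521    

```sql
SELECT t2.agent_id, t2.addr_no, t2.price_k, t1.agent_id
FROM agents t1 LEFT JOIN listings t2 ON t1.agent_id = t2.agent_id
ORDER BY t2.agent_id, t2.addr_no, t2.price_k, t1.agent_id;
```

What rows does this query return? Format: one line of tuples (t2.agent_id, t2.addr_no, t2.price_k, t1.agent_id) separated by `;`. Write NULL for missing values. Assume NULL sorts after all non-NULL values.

LEFT JOIN keeps every row from `agents`; unmatched rows get NULL for `listings`'s columns.
Matching on t1.agent_id = t2.agent_id.
- agent_id=4: no t2 row matches, row kept with t2 columns NULL.
- agent_id=8: 1 matching t2 row(s), so 1 row(s) emitted.
- agent_id=3: no t2 row matches, row kept with t2 columns NULL.
- agent_id=9: no t2 row matches, row kept with t2 columns NULL.
After projecting and ordering:
t2.agent_id | t2.addr_no | t2.price_k | t1.agent_id
8 | 557 | 550 | 8
NULL | NULL | NULL | 3
NULL | NULL | NULL | 4
NULL | NULL | NULL | 9

(8, 557, 550, 8); (NULL, NULL, NULL, 3); (NULL, NULL, NULL, 4); (NULL, NULL, NULL, 9)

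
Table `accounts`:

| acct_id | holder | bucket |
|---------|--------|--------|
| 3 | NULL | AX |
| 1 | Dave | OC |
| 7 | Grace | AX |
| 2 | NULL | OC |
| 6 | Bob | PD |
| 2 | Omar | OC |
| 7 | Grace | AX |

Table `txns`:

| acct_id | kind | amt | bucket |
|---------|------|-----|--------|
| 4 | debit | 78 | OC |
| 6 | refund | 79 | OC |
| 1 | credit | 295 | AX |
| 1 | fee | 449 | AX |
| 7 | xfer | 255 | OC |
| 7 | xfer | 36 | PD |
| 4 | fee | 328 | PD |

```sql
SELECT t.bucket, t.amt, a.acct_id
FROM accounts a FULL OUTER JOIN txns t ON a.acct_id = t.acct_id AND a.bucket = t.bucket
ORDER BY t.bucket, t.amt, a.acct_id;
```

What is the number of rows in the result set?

14

FULL OUTER JOIN keeps every row from both sides; unmatched rows get NULL for the other side's columns.
Matching on a.acct_id = t.acct_id AND a.bucket = t.bucket.
Matched pairs: 0; unmatched a rows kept: 7; unmatched t rows kept: 7.
Total: 0 matched + 14 padded = 14 rows.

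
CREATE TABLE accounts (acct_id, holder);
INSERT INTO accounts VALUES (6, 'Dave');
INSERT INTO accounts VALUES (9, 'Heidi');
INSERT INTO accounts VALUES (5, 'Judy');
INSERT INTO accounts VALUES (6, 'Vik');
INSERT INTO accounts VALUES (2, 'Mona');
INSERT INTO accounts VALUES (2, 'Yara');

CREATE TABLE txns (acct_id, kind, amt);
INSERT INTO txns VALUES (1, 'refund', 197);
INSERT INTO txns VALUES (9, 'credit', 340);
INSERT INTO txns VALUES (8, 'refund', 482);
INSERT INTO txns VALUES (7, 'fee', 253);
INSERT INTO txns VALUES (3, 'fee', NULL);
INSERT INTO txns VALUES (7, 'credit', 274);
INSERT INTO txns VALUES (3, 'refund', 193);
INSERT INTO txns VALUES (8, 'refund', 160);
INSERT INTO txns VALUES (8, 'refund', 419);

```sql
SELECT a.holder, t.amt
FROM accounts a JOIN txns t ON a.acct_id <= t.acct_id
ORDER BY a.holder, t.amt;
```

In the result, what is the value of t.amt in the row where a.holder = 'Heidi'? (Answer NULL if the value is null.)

340

INNER JOIN keeps only pairs where the ON condition holds.
Matching on a.acct_id <= t.acct_id.
- a[0] acct_id=6 → 6 match(es) in t → 6 row(s).
- a[1] acct_id=9 → 1 match(es) in t → 1 row(s).
- a[2] acct_id=5 → 6 match(es) in t → 6 row(s).
- a[3] acct_id=6 → 6 match(es) in t → 6 row(s).
- a[4] acct_id=2 → 8 match(es) in t → 8 row(s).
- a[5] acct_id=2 → 8 match(es) in t → 8 row(s).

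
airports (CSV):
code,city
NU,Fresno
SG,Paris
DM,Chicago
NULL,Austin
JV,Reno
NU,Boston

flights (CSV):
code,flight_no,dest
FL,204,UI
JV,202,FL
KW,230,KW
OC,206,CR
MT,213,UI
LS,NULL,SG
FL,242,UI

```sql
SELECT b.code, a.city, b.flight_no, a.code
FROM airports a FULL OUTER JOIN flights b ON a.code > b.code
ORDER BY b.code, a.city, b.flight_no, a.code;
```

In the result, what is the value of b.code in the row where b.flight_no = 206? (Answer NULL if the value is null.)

FULL OUTER JOIN keeps every row from both sides; unmatched rows get NULL for the other side's columns.
Matching on a.code > b.code. A NULL in a compared column never satisfies the condition.
- a (code=NU) pairs with 6 row(s) of b.
- a (code=SG) pairs with 7 row(s) of b.
- a (code=DM) has no partner → padded with NULL.
- a (code=NULL) has no partner → padded with NULL.
- a (code=JV) pairs with 2 row(s) of b.
- a (code=NU) pairs with 6 row(s) of b.

OC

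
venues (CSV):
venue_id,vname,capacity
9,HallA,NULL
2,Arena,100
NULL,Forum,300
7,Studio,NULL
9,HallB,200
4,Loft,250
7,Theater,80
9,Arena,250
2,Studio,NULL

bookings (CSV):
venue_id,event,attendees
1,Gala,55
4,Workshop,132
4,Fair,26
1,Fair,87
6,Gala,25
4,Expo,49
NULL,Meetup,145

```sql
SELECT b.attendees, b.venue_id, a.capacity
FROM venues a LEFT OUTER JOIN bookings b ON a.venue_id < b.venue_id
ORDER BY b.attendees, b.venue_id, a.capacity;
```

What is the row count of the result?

15

LEFT JOIN keeps every row from `venues`; unmatched rows get NULL for `bookings`'s columns.
Matching on a.venue_id < b.venue_id. A NULL in a compared column never satisfies the condition.
- a row (venue_id=9): no match → kept, b columns NULL.
- a row (venue_id=2): matches 4 b row(s) → 4 output row(s).
- a row (venue_id=NULL): no match → kept, b columns NULL.
- a row (venue_id=7): no match → kept, b columns NULL.
- a row (venue_id=9): no match → kept, b columns NULL.
- a row (venue_id=4): matches 1 b row(s) → 1 output row(s).
- a row (venue_id=7): no match → kept, b columns NULL.
- a row (venue_id=9): no match → kept, b columns NULL.
- a row (venue_id=2): matches 4 b row(s) → 4 output row(s).
Total: 9 matched + 6 padded = 15 rows.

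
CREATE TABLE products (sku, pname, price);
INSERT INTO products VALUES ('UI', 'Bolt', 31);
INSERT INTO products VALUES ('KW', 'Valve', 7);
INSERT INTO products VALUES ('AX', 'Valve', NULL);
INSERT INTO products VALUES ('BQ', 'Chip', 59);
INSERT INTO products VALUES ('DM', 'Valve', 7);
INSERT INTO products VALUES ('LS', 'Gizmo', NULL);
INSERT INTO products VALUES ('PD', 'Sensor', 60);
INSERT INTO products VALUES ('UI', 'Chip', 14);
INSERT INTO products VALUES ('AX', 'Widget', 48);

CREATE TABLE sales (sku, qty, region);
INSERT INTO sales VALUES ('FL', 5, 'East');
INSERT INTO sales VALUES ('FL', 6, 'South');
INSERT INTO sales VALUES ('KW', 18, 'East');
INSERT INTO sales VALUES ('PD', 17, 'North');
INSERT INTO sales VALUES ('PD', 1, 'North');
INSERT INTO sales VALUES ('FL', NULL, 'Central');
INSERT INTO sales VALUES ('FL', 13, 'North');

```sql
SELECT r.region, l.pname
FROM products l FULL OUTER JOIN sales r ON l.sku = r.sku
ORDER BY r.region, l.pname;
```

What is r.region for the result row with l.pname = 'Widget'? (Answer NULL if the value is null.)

NULL

FULL OUTER JOIN keeps every row from both sides; unmatched rows get NULL for the other side's columns.
Matching on l.sku = r.sku.
- sku=UI: no r row matches, row kept with r columns NULL.
- sku=KW: 1 matching r row(s), so 1 row(s) emitted.
- sku=AX: no r row matches, row kept with r columns NULL.
- sku=BQ: no r row matches, row kept with r columns NULL.
- sku=DM: no r row matches, row kept with r columns NULL.
- sku=LS: no r row matches, row kept with r columns NULL.
- sku=PD: 2 matching r row(s), so 2 row(s) emitted.
- sku=UI: no r row matches, row kept with r columns NULL.
- sku=AX: no r row matches, row kept with r columns NULL.
- 4 row(s) from r found no l partner → padded with NULL.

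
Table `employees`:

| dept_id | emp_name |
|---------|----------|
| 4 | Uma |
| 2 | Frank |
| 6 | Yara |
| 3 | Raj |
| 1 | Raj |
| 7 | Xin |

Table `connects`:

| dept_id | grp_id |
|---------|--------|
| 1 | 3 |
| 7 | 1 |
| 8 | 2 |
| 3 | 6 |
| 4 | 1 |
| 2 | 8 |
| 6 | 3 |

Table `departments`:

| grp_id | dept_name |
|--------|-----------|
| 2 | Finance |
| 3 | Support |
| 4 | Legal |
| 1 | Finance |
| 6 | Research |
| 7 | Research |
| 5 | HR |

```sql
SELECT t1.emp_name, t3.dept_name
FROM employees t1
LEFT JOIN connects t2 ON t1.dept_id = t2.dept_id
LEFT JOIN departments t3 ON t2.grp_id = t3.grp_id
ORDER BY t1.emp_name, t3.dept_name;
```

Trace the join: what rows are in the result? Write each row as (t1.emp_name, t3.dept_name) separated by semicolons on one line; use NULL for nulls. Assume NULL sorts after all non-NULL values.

Step 1 — t1 LEFT JOIN t2 on dept_id → 6 row(s).
Then LEFT JOIN `departments t3` on grp_id: each of those 6 rows is kept; rows whose t2.grp_id has no match in t3 get NULL for t3's columns.

(Frank, NULL); (Raj, Research); (Raj, Support); (Uma, Finance); (Xin, Finance); (Yara, Support)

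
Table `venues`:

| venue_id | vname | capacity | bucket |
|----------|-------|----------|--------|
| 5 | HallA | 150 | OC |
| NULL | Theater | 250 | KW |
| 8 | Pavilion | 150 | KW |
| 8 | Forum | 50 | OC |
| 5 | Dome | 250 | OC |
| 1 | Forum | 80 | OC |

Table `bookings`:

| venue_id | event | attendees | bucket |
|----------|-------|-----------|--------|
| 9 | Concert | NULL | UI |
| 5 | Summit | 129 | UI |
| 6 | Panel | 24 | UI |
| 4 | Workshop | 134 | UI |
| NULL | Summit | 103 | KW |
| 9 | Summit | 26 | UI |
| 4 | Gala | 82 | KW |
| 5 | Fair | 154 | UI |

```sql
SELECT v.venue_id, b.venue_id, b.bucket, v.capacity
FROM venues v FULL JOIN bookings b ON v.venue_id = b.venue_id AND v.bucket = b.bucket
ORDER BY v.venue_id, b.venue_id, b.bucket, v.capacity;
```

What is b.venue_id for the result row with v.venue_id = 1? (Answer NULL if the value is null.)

NULL

FULL OUTER JOIN keeps every row from both sides; unmatched rows get NULL for the other side's columns.
Matching on v.venue_id = b.venue_id AND v.bucket = b.bucket. A NULL in a compared column never satisfies the condition.
- v row (venue_id=5, bucket=OC): no match → kept, b columns NULL.
- v row (venue_id=NULL, bucket=KW): no match → kept, b columns NULL.
- v row (venue_id=8, bucket=KW): no match → kept, b columns NULL.
- v row (venue_id=8, bucket=OC): no match → kept, b columns NULL.
- v row (venue_id=5, bucket=OC): no match → kept, b columns NULL.
- v row (venue_id=1, bucket=OC): no match → kept, b columns NULL.
- 8 b row(s) had no v match → kept, v columns NULL.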